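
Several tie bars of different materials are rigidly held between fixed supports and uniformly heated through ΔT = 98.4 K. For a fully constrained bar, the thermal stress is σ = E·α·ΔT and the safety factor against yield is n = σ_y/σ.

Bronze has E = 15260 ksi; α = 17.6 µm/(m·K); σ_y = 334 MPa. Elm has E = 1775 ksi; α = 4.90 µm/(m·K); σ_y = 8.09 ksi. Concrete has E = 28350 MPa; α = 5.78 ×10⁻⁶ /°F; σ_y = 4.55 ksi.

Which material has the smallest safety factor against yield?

With everything in SI (GPa, ×10⁻⁶/K, MPa):
  bronze: E = 105.2, α = 17.6, σ_y = 334.0 → σ = 182 MPa, n = 1.83
  elm: E = 12.24, α = 4.90, σ_y = 55.78 → σ = 5.90 MPa, n = 9.45
  concrete: E = 28.35, α = 10.4, σ_y = 31.37 → σ = 29.0 MPa, n = 1.08
Smallest n: concrete with n = 1.08.

concrete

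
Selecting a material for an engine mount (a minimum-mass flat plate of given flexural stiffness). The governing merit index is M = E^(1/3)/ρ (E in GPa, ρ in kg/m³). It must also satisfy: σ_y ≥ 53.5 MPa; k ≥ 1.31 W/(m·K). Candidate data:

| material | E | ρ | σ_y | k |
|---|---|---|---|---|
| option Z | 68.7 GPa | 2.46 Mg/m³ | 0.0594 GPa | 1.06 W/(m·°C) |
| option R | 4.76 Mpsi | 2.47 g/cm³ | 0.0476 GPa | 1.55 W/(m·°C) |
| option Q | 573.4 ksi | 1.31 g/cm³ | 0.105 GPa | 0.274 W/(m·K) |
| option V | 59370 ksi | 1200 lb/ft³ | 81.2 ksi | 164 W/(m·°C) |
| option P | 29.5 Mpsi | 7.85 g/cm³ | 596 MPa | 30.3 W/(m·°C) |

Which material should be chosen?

Screen on constraints: σ_y ≥ 53.5 MPa; k ≥ 1.31 W/(m·K). Survivors: option V, option P.
Putting every candidate on a common basis:
  option V: E = 409.3 GPa, ρ = 19220 kg/m³
  option P: E = 203.4 GPa, ρ = 7850 kg/m³
  option P: M = 0.749×10⁻³
  option V: M = 0.386×10⁻³
Highest index: option P.

option P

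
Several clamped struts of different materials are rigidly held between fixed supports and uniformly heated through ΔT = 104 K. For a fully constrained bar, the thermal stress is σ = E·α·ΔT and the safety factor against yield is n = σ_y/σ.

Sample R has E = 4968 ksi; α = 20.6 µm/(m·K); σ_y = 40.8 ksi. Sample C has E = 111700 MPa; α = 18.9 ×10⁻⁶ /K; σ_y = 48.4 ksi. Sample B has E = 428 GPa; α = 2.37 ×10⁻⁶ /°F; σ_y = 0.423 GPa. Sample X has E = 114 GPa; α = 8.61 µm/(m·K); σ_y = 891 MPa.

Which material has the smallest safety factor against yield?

In consistent units (E in GPa, α in ×10⁻⁶/K, σ_y in MPa):
  sample R: E = 34.25, α = 20.6, σ_y = 281.3 → σ = 73.4 MPa, n = 3.83
  sample C: E = 111.7, α = 18.9, σ_y = 333.7 → σ = 220 MPa, n = 1.52
  sample B: E = 428.0, α = 4.27, σ_y = 423.0 → σ = 190 MPa, n = 2.23
  sample X: E = 114.0, α = 8.61, σ_y = 891.0 → σ = 102 MPa, n = 8.73
Smallest n: sample C with n = 1.52.

sample C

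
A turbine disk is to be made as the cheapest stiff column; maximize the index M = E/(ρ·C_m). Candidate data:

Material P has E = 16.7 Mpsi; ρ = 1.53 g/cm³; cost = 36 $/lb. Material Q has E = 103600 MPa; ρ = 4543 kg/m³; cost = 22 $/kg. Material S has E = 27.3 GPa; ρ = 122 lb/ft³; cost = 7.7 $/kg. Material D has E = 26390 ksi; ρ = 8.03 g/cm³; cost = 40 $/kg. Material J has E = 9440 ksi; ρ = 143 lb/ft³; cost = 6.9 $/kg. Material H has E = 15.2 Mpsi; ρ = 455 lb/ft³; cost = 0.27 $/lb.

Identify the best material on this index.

Convert each candidate to consistent units, then evaluate M:
  material P: E = 115.1 GPa, ρ = 1530 kg/m³, cost = 79.37 $/kg
  material Q: E = 103.6 GPa, ρ = 4543 kg/m³, cost = 22.00 $/kg
  material S: E = 27.30 GPa, ρ = 1954 kg/m³, cost = 7.700 $/kg
  material D: E = 182.0 GPa, ρ = 8030 kg/m³, cost = 40.00 $/kg
  material J: E = 65.09 GPa, ρ = 2291 kg/m³, cost = 6.900 $/kg
  material H: E = 104.8 GPa, ρ = 7288 kg/m³, cost = 0.5952 $/kg
  material H: M = 24.2 MN·m per $
  material J: M = 4.12 MN·m per $
  material S: M = 1.81 MN·m per $
  material Q: M = 1.04 MN·m per $
  material P: M = 0.948 MN·m per $
  material D: M = 0.566 MN·m per $
The maximum is for material H.

material H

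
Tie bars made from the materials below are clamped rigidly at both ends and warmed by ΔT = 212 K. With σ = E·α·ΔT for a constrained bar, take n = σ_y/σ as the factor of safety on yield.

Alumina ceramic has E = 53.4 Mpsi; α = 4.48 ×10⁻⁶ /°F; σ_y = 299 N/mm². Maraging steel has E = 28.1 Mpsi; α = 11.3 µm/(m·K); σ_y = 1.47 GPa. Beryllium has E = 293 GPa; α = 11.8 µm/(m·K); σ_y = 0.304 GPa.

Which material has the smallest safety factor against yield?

beryllium

In consistent units (E in GPa, α in ×10⁻⁶/K, σ_y in MPa):
  alumina ceramic: E = 368.2, α = 8.06, σ_y = 299.0 → σ = 629 MPa, n = 0.475
  maraging steel: E = 193.7, α = 11.3, σ_y = 1470 → σ = 464 MPa, n = 3.17
  beryllium: E = 293.0, α = 11.8, σ_y = 304.0 → σ = 733 MPa, n = 0.415
The minimum is beryllium at n = 0.415.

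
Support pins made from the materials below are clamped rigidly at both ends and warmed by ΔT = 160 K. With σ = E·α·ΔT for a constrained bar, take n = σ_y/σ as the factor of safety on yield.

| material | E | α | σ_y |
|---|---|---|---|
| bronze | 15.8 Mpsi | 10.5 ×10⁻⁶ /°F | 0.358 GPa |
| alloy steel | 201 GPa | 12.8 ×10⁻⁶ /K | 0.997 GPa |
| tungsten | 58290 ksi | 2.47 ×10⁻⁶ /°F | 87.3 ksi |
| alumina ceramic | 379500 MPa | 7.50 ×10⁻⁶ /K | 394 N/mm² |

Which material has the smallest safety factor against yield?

Converting E to GPa, α to ×10⁻⁶/K, σ_y to MPa, then σ and n for each:
  bronze: E = 108.9, α = 18.9, σ_y = 358.0 → σ = 329 MPa, n = 1.09
  alloy steel: E = 201.0, α = 12.8, σ_y = 997.0 → σ = 412 MPa, n = 2.42
  tungsten: E = 401.9, α = 4.45, σ_y = 601.9 → σ = 286 MPa, n = 2.11
  alumina ceramic: E = 379.5, α = 7.50, σ_y = 394.0 → σ = 455 MPa, n = 0.865
Smallest n: alumina ceramic with n = 0.865.

alumina ceramic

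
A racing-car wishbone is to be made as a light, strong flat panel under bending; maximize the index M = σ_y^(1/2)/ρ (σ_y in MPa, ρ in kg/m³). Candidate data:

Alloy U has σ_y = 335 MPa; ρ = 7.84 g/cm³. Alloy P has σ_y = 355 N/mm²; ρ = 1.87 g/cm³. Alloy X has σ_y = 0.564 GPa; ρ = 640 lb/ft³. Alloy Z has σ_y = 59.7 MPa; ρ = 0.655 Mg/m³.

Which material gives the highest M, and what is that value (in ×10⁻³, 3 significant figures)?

alloy Z, M = 11.8×10⁻³

Putting every candidate on a common basis:
  alloy U: σ_y = 335.0 MPa, ρ = 7840 kg/m³
  alloy P: σ_y = 355.0 MPa, ρ = 1870 kg/m³
  alloy X: σ_y = 564.0 MPa, ρ = 10250 kg/m³
  alloy Z: σ_y = 59.70 MPa, ρ = 655.0 kg/m³
  alloy Z: M = 11.8×10⁻³
  alloy P: M = 10.1×10⁻³
  alloy U: M = 2.33×10⁻³
  alloy X: M = 2.32×10⁻³
Alloy Z has the largest M.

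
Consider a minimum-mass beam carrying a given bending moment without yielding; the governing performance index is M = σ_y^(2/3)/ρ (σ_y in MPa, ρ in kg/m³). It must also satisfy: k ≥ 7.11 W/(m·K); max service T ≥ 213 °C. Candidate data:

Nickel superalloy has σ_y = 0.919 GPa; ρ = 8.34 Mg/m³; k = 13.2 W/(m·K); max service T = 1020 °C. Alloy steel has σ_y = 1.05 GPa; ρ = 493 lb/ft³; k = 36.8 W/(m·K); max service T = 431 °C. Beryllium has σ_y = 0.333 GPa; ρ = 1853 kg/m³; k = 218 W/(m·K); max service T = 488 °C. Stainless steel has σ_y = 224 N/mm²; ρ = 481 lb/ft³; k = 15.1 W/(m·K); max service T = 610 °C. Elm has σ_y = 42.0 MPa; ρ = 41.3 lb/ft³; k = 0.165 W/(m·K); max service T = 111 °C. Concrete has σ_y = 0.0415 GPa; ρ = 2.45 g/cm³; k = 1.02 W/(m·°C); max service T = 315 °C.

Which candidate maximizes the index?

beryllium

Screen on constraints: k ≥ 7.11 W/(m·K); max service T ≥ 213 °C. Survivors: nickel superalloy, alloy steel, beryllium, stainless steel.
Convert each candidate to consistent units, then evaluate M:
  nickel superalloy: σ_y = 919.0 MPa, ρ = 8340 kg/m³
  alloy steel: σ_y = 1050 MPa, ρ = 7897 kg/m³
  beryllium: σ_y = 333.0 MPa, ρ = 1853 kg/m³
  stainless steel: σ_y = 224.0 MPa, ρ = 7705 kg/m³
  beryllium: M = 25.9×10⁻³
  alloy steel: M = 13.1×10⁻³
  nickel superalloy: M = 11.3×10⁻³
  stainless steel: M = 4.79×10⁻³
Beryllium ranks first.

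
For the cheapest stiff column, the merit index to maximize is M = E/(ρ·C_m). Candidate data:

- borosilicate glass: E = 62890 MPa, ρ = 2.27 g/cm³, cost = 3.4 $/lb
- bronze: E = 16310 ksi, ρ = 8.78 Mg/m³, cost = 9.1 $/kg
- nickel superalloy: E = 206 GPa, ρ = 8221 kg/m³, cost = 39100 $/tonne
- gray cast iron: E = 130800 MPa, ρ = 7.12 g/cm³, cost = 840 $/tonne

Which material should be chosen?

gray cast iron

After converting to SI:
  borosilicate glass: E = 62.89 GPa, ρ = 2270 kg/m³, cost = 7.496 $/kg
  bronze: E = 112.5 GPa, ρ = 8780 kg/m³, cost = 9.100 $/kg
  nickel superalloy: E = 206.0 GPa, ρ = 8221 kg/m³, cost = 39.10 $/kg
  gray cast iron: E = 130.8 GPa, ρ = 7120 kg/m³, cost = 0.8400 $/kg
  gray cast iron: M = 21.9 MN·m per $
  borosilicate glass: M = 3.70 MN·m per $
  bronze: M = 1.41 MN·m per $
  nickel superalloy: M = 0.641 MN·m per $
Highest index: gray cast iron.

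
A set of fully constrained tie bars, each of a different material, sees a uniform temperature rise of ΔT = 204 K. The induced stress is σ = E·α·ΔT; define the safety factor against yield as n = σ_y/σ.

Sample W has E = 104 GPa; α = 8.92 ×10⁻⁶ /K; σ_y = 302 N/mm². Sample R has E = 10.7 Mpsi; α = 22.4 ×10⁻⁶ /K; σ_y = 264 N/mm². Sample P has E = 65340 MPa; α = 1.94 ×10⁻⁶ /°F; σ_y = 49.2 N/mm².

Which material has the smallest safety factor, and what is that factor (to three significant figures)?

With everything in SI (GPa, ×10⁻⁶/K, MPa):
  sample W: E = 104.0, α = 8.92, σ_y = 302.0 → σ = 189 MPa, n = 1.60
  sample R: E = 73.77, α = 22.4, σ_y = 264.0 → σ = 337 MPa, n = 0.783
  sample P: E = 65.34, α = 3.49, σ_y = 49.20 → σ = 46.5 MPa, n = 1.06
Sample R has the lowest safety factor, n = 0.783.

sample R, n = 0.783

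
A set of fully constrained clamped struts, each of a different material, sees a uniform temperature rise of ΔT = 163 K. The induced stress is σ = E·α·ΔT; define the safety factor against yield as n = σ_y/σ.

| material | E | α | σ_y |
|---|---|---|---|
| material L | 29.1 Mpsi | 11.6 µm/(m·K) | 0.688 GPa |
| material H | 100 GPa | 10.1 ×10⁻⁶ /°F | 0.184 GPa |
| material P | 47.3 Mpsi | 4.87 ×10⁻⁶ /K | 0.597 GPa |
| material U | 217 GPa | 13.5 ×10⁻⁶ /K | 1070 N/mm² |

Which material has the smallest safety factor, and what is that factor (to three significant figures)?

Per material, after unit conversion:
  material L: E = 200.6, α = 11.6, σ_y = 688.0 → σ = 379 MPa, n = 1.81
  material H: E = 100.0, α = 18.2, σ_y = 184.0 → σ = 296 MPa, n = 0.621
  material P: E = 326.1, α = 4.87, σ_y = 597.0 → σ = 259 MPa, n = 2.31
  material U: E = 217.0, α = 13.5, σ_y = 1070 → σ = 478 MPa, n = 2.24
The minimum is material H at n = 0.621.

material H, n = 0.621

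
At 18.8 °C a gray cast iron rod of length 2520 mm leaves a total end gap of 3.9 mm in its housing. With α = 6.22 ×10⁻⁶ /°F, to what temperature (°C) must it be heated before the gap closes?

157 °C

α = 6.22×10⁻⁶/°F × 9/5 = 11.2×10⁻⁶/K.
α·L₀·ΔT = 3.9 mm ⇒ ΔT = 3.9 / (11.2×10⁻⁶ × 2520.0) = 138.2 K.
T = 18.8 + 138.2 = 157.0 °C.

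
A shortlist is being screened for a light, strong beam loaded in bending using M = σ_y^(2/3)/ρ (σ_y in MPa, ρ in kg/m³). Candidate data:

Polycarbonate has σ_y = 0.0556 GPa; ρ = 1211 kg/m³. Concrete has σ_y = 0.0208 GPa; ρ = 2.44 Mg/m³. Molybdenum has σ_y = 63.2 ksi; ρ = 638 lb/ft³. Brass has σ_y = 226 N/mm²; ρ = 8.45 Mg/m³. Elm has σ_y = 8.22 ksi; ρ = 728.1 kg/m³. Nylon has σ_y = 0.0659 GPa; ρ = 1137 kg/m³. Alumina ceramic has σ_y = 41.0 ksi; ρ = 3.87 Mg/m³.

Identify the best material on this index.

elm

After converting to SI:
  polycarbonate: σ_y = 55.60 MPa, ρ = 1211 kg/m³
  concrete: σ_y = 20.80 MPa, ρ = 2440 kg/m³
  molybdenum: σ_y = 435.7 MPa, ρ = 10220 kg/m³
  brass: σ_y = 226.0 MPa, ρ = 8450 kg/m³
  elm: σ_y = 56.67 MPa, ρ = 728.1 kg/m³
  nylon: σ_y = 65.90 MPa, ρ = 1137 kg/m³
  alumina ceramic: σ_y = 282.7 MPa, ρ = 3870 kg/m³
  elm: M = 20.3×10⁻³
  nylon: M = 14.3×10⁻³
  polycarbonate: M = 12.0×10⁻³
  alumina ceramic: M = 11.1×10⁻³
  molybdenum: M = 5.62×10⁻³
  brass: M = 4.39×10⁻³
  concrete: M = 3.10×10⁻³
Highest index: elm.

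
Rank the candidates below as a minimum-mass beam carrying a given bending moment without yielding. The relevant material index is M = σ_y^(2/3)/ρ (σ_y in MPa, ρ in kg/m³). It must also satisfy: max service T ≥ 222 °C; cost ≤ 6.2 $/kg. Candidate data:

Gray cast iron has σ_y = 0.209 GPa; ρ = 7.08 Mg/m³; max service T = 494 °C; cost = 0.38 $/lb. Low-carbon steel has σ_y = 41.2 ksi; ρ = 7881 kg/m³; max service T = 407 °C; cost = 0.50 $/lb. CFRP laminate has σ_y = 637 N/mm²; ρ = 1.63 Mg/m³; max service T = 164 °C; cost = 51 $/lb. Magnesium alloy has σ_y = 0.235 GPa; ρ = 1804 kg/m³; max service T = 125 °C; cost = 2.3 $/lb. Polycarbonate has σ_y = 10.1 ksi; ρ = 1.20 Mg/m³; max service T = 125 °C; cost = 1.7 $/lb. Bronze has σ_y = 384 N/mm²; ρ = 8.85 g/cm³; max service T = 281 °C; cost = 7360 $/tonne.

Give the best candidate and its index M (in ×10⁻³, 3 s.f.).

low-carbon steel, M = 5.48×10⁻³

Screen on constraints: max service T ≥ 222 °C; cost ≤ 6.2 $/kg. Survivors: gray cast iron, low-carbon steel.
Normalizing units and computing the index:
  gray cast iron: σ_y = 209.0 MPa, ρ = 7080 kg/m³
  low-carbon steel: σ_y = 284.1 MPa, ρ = 7881 kg/m³
  low-carbon steel: M = 5.48×10⁻³
  gray cast iron: M = 4.97×10⁻³
Low-carbon steel ranks first.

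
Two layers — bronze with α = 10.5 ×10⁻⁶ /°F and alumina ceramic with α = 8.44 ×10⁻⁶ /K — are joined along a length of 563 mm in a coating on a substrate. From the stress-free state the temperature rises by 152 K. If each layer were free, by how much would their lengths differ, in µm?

bronze: α = 10.5×10⁻⁶/°F × 9/5 = 18.9×10⁻⁶/K.
Δα = |18.9 − 8.44|×10⁻⁶/K = 10.5×10⁻⁶/K.
ΔL_mismatch = Δα·L·ΔT = 10.5×10⁻⁶ × 563.0 mm × 152.0 K = 895 µm.

895 µm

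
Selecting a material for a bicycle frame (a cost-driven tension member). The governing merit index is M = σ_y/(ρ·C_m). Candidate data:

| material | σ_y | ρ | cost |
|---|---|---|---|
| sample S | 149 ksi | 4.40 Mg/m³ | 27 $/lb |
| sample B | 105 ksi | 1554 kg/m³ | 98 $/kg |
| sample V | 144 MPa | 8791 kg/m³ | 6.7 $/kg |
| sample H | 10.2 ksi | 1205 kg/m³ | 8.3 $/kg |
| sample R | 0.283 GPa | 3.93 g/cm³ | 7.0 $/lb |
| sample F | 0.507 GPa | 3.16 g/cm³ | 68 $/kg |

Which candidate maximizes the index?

sample H

Putting every candidate on a common basis:
  sample S: σ_y = 1027 MPa, ρ = 4400 kg/m³, cost = 59.52 $/kg
  sample B: σ_y = 723.9 MPa, ρ = 1554 kg/m³, cost = 98.00 $/kg
  sample V: σ_y = 144.0 MPa, ρ = 8791 kg/m³, cost = 6.700 $/kg
  sample H: σ_y = 70.33 MPa, ρ = 1205 kg/m³, cost = 8.300 $/kg
  sample R: σ_y = 283.0 MPa, ρ = 3930 kg/m³, cost = 15.43 $/kg
  sample F: σ_y = 507.0 MPa, ρ = 3160 kg/m³, cost = 68.00 $/kg
  sample H: M = 7.03 kN·m per $
  sample B: M = 4.75 kN·m per $
  sample R: M = 4.67 kN·m per $
  sample S: M = 3.92 kN·m per $
  sample V: M = 2.44 kN·m per $
  sample F: M = 2.36 kN·m per $
Highest index: sample H.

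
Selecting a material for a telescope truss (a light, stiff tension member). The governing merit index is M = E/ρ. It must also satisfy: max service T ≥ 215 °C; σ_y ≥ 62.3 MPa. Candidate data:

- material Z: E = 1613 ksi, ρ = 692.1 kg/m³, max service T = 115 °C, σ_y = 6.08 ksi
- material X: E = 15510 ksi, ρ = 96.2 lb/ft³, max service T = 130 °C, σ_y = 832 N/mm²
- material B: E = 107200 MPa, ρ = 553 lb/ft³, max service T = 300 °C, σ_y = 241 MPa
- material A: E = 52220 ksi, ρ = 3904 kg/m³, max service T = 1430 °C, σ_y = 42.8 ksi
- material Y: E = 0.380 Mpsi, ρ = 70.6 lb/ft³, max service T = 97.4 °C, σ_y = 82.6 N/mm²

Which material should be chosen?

material A

Screen on constraints: max service T ≥ 215 °C; σ_y ≥ 62.3 MPa. Survivors: material B, material A.
Normalizing units and computing the index:
  material B: E = 107.2 GPa, ρ = 8858 kg/m³
  material A: E = 360.0 GPa, ρ = 3904 kg/m³
  material A: M = 92.2 MN·m/kg
  material B: M = 12.1 MN·m/kg
Highest index: material A.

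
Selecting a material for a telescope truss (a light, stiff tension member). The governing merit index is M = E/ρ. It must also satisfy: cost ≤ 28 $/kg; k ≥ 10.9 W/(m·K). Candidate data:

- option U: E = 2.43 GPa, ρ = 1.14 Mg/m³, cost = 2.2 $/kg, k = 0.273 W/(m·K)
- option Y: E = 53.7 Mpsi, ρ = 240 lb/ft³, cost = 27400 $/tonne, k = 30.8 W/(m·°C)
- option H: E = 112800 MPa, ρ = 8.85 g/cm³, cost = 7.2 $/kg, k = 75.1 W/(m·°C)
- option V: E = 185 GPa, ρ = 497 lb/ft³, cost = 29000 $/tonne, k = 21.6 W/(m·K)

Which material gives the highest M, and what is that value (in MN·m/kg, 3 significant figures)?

Screen on constraints: cost ≤ 28 $/kg; k ≥ 10.9 W/(m·K). Survivors: option Y, option H.
Convert each candidate to consistent units, then evaluate M:
  option Y: E = 370.2 GPa, ρ = 3844 kg/m³
  option H: E = 112.8 GPa, ρ = 8850 kg/m³
  option Y: M = 96.3 MN·m/kg
  option H: M = 12.7 MN·m/kg
Option Y ranks first.

option Y, M = 96.3 MN·m/kg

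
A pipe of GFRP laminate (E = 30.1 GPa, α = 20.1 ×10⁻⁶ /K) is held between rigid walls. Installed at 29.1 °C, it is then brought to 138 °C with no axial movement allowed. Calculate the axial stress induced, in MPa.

ΔT = 108.9 K. Constrained thermal stress σ = E·α·ΔT = 30.10×10³ MPa × 20.1×10⁻⁶ × 108.9 = 65.9 MPa (compressive).

65.9 MPa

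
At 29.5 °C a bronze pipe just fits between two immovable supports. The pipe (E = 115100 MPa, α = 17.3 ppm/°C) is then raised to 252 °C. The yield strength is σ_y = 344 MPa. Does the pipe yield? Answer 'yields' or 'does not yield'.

yields

E = 115100 MPa = 115.1 GPa.
ΔT = 222.5 K. Constrained thermal stress σ = E·α·ΔT = 115.1×10³ MPa × 17.3×10⁻⁶ × 222.5 = 443 MPa (compressive).
Compare to σ_y = 344 MPa: σ ≥ σ_y, so it yields.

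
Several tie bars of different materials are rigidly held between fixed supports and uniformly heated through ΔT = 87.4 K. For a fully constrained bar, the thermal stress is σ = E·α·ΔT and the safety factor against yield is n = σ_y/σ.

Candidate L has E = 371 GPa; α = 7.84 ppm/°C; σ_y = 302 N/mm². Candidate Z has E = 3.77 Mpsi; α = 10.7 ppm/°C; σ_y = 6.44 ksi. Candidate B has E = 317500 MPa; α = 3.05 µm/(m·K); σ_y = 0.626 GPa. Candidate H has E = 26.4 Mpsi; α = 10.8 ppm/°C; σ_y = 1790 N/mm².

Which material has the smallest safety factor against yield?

Converting E to GPa, α to ×10⁻⁶/K, σ_y to MPa, then σ and n for each:
  candidate L: E = 371.0, α = 7.84, σ_y = 302.0 → σ = 254 MPa, n = 1.19
  candidate Z: E = 25.99, α = 10.7, σ_y = 44.40 → σ = 24.3 MPa, n = 1.83
  candidate B: E = 317.5, α = 3.05, σ_y = 626.0 → σ = 84.6 MPa, n = 7.40
  candidate H: E = 182.0, α = 10.8, σ_y = 1790 → σ = 172 MPa, n = 10.4
The minimum is candidate L at n = 1.19.

candidate L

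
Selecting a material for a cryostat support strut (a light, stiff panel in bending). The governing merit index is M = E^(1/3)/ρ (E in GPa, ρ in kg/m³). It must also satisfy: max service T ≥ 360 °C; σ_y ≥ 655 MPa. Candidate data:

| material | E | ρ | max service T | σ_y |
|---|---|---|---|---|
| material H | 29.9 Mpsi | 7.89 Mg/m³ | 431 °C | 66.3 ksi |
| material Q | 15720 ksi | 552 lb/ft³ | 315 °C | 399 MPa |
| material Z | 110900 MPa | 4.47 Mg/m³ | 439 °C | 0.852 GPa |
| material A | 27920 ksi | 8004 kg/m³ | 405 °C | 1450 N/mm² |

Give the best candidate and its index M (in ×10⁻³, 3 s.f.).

Screen on constraints: max service T ≥ 360 °C; σ_y ≥ 655 MPa. Survivors: material Z, material A.
Putting every candidate on a common basis:
  material Z: E = 110.9 GPa, ρ = 4470 kg/m³
  material A: E = 192.5 GPa, ρ = 8004 kg/m³
  material Z: M = 1.07×10⁻³
  material A: M = 0.721×10⁻³
Material Z has the largest M.

material Z, M = 1.07×10⁻³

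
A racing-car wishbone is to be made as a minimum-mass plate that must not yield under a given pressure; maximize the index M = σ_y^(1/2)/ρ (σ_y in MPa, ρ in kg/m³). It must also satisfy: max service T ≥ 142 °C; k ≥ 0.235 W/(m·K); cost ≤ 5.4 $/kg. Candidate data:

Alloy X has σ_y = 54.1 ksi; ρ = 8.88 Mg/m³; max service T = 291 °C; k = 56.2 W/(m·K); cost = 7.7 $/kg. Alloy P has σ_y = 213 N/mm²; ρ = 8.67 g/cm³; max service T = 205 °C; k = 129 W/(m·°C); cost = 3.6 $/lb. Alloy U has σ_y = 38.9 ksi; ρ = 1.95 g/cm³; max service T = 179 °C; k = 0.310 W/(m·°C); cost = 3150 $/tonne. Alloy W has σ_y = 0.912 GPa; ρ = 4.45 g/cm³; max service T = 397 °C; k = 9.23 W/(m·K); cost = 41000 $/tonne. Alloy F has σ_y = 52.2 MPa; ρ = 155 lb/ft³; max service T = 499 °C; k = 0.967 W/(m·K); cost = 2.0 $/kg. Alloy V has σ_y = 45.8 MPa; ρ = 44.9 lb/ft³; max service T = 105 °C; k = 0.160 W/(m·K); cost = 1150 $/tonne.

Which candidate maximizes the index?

alloy U

Screen on constraints: max service T ≥ 142 °C; k ≥ 0.235 W/(m·K); cost ≤ 5.4 $/kg. Survivors: alloy U, alloy F.
Putting every candidate on a common basis:
  alloy U: σ_y = 268.2 MPa, ρ = 1950 kg/m³
  alloy F: σ_y = 52.20 MPa, ρ = 2483 kg/m³
  alloy U: M = 8.40×10⁻³
  alloy F: M = 2.91×10⁻³
The maximum is for alloy U.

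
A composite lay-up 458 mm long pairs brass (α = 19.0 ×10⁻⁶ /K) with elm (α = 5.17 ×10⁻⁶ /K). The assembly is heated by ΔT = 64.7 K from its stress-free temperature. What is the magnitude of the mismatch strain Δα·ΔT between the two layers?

Δα = |19.0 − 5.17|×10⁻⁶/K = 13.8×10⁻⁶/K.
Mismatch strain = Δα·ΔT = 13.8×10⁻⁶ × 64.7 = 8.95×10⁻⁴.

8.95×10⁻⁴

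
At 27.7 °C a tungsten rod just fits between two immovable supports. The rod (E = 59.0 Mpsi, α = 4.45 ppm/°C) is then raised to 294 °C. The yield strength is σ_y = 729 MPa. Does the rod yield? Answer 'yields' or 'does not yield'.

does not yield

E = 59.0 Mpsi = 406.8 GPa.
ΔT = 266.3 K. Constrained thermal stress σ = E·α·ΔT = 406.8×10³ MPa × 4.45×10⁻⁶ × 266.3 = 482 MPa (compressive).
Compare to σ_y = 729 MPa: σ < σ_y, so it does not yield.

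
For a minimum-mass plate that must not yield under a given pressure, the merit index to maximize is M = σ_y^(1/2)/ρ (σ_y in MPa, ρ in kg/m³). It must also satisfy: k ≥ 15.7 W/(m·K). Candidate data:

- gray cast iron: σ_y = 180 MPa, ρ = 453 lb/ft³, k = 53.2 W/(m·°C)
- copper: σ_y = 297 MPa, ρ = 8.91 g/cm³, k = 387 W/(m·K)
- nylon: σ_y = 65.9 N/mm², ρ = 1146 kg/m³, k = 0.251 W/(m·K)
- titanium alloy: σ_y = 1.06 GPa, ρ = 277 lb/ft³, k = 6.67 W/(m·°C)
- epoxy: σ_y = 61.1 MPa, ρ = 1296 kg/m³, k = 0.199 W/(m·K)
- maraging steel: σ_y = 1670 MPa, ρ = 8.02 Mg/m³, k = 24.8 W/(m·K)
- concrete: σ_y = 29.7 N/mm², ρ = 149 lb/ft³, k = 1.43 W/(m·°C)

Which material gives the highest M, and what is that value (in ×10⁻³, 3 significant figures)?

maraging steel, M = 5.10×10⁻³

Screen on constraints: k ≥ 15.7 W/(m·K). Survivors: gray cast iron, copper, maraging steel.
Normalizing units and computing the index:
  gray cast iron: σ_y = 180.0 MPa, ρ = 7256 kg/m³
  copper: σ_y = 297.0 MPa, ρ = 8910 kg/m³
  maraging steel: σ_y = 1670 MPa, ρ = 8020 kg/m³
  maraging steel: M = 5.10×10⁻³
  copper: M = 1.93×10⁻³
  gray cast iron: M = 1.85×10⁻³
Highest index: maraging steel.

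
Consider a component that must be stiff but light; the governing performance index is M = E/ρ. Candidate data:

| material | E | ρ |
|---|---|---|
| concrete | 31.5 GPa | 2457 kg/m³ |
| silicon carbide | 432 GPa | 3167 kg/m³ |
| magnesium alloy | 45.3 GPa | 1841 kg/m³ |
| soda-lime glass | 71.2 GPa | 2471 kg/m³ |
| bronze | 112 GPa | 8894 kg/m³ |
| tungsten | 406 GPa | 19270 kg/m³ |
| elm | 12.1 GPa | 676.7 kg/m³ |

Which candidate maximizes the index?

Computing M directly (units already consistent):
  silicon carbide: M = 136 MN·m/kg
  soda-lime glass: M = 28.8 MN·m/kg
  magnesium alloy: M = 24.6 MN·m/kg
  tungsten: M = 21.1 MN·m/kg
  elm: M = 17.9 MN·m/kg
  concrete: M = 12.8 MN·m/kg
  bronze: M = 12.6 MN·m/kg
The maximum is for silicon carbide.

silicon carbide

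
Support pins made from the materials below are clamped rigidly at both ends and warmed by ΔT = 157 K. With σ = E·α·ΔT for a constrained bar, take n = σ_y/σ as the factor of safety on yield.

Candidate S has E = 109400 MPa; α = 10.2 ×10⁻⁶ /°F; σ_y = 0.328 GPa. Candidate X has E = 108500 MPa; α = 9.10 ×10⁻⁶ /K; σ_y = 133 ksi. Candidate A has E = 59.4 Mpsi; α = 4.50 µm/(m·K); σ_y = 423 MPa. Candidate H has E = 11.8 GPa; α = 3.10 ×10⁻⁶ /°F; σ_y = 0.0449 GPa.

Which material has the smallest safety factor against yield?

In consistent units (E in GPa, α in ×10⁻⁶/K, σ_y in MPa):
  candidate S: E = 109.4, α = 18.4, σ_y = 328.0 → σ = 315 MPa, n = 1.04
  candidate X: E = 108.5, α = 9.10, σ_y = 917.0 → σ = 155 MPa, n = 5.92
  candidate A: E = 409.5, α = 4.50, σ_y = 423.0 → σ = 289 MPa, n = 1.46
  candidate H: E = 11.80, α = 5.58, σ_y = 44.90 → σ = 10.3 MPa, n = 4.34
The minimum is candidate S at n = 1.04.

candidate S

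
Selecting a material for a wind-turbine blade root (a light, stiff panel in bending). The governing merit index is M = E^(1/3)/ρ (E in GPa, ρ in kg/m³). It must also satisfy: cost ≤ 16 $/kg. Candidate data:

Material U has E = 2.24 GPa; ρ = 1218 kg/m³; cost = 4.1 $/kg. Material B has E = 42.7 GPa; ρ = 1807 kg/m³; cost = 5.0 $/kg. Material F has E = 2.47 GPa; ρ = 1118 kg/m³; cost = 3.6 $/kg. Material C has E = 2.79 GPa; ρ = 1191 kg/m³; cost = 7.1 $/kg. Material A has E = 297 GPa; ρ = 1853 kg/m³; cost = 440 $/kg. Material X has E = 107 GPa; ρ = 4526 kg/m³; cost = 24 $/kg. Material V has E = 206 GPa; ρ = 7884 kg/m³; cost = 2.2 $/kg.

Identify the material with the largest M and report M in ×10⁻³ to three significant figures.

material B, M = 1.93×10⁻³

Screen on constraints: cost ≤ 16 $/kg. Survivors: material U, material B, material F, material C, material V.
Per-candidate index values:
  material B: M = 1.93×10⁻³
  material F: M = 1.21×10⁻³
  material C: M = 1.18×10⁻³
  material U: M = 1.07×10⁻³
  material V: M = 0.749×10⁻³
Material B has the largest M.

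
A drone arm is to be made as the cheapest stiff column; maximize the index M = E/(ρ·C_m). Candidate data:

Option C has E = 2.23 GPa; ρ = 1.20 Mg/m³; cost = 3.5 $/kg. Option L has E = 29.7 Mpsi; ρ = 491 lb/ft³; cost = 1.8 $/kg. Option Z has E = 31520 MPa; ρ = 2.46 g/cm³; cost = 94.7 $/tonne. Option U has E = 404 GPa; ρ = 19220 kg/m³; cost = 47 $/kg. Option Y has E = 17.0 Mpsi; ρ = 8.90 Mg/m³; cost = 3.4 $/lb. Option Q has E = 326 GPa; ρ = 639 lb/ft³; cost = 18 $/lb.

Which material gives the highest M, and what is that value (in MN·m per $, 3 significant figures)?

option Z, M = 135 MN·m per $

After converting to SI:
  option C: E = 2.230 GPa, ρ = 1200 kg/m³, cost = 3.500 $/kg
  option L: E = 204.8 GPa, ρ = 7865 kg/m³, cost = 1.800 $/kg
  option Z: E = 31.52 GPa, ρ = 2460 kg/m³, cost = 0.09470 $/kg
  option U: E = 404.0 GPa, ρ = 19220 kg/m³, cost = 47.00 $/kg
  option Y: E = 117.2 GPa, ρ = 8900 kg/m³, cost = 7.496 $/kg
  option Q: E = 326.0 GPa, ρ = 10240 kg/m³, cost = 39.68 $/kg
  option Z: M = 135 MN·m per $
  option L: M = 14.5 MN·m per $
  option Y: M = 1.76 MN·m per $
  option Q: M = 0.803 MN·m per $
  option C: M = 0.531 MN·m per $
  option U: M = 0.447 MN·m per $
Option Z ranks first.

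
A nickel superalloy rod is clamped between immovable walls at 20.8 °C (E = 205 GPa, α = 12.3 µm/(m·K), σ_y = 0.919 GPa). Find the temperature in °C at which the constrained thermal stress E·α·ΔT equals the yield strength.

σ_y = 0.919 GPa = 919.0 MPa.
E·α·ΔT = 919.0 MPa ⇒ ΔT = 919.0 / (205.0×10³ × 12.3×10⁻⁶) = 364.5 K.
T = 20.8 + 364.5 = 385.3 °C.

385 °C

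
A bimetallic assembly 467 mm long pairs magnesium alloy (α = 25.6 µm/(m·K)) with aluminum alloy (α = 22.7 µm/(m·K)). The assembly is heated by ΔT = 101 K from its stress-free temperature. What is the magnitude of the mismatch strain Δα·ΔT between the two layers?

Δα = |25.6 − 22.7|×10⁻⁶/K = 2.90×10⁻⁶/K.
Mismatch strain = Δα·ΔT = 2.90×10⁻⁶ × 101.0 = 2.93×10⁻⁴.

2.93×10⁻⁴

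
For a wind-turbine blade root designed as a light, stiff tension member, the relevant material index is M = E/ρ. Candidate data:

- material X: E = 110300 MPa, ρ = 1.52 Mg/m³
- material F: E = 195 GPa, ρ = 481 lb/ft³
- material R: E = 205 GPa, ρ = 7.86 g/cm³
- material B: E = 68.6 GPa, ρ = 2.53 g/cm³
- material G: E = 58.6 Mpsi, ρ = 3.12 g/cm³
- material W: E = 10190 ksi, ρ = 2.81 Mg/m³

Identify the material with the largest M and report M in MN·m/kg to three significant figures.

After converting to SI:
  material X: E = 110.3 GPa, ρ = 1520 kg/m³
  material F: E = 195.0 GPa, ρ = 7705 kg/m³
  material R: E = 205.0 GPa, ρ = 7860 kg/m³
  material B: E = 68.60 GPa, ρ = 2530 kg/m³
  material G: E = 404.0 GPa, ρ = 3120 kg/m³
  material W: E = 70.26 GPa, ρ = 2810 kg/m³
  material G: M = 129 MN·m/kg
  material X: M = 72.6 MN·m/kg
  material B: M = 27.1 MN·m/kg
  material R: M = 26.1 MN·m/kg
  material F: M = 25.3 MN·m/kg
  material W: M = 25.0 MN·m/kg
The maximum is for material G.

material G, M = 129 MN·m/kg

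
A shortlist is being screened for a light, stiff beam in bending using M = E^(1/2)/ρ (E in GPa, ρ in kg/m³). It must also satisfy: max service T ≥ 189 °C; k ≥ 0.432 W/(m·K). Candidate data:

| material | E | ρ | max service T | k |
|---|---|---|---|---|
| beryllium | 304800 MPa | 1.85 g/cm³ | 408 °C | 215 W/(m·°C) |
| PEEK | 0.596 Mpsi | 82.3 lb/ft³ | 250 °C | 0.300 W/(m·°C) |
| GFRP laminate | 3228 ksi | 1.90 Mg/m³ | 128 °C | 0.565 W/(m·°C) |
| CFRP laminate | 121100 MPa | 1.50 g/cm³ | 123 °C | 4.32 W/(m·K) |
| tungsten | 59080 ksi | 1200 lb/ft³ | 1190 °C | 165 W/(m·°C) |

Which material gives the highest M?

Screen on constraints: max service T ≥ 189 °C; k ≥ 0.432 W/(m·K). Survivors: beryllium, tungsten.
Normalizing units and computing the index:
  beryllium: E = 304.8 GPa, ρ = 1850 kg/m³
  tungsten: E = 407.3 GPa, ρ = 19220 kg/m³
  beryllium: M = 9.44×10⁻³
  tungsten: M = 1.05×10⁻³
Highest index: beryllium.

beryllium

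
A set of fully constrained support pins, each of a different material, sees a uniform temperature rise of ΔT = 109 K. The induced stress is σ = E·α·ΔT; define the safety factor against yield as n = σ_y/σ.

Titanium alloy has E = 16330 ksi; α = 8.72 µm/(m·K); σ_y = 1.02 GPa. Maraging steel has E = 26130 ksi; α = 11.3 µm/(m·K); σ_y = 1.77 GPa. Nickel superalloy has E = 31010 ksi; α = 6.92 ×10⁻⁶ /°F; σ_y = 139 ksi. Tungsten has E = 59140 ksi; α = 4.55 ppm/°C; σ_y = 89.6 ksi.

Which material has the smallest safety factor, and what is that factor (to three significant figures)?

Converting E to GPa, α to ×10⁻⁶/K, σ_y to MPa, then σ and n for each:
  titanium alloy: E = 112.6, α = 8.72, σ_y = 1020 → σ = 107 MPa, n = 9.53
  maraging steel: E = 180.2, α = 11.3, σ_y = 1770 → σ = 222 MPa, n = 7.98
  nickel superalloy: E = 213.8, α = 12.5, σ_y = 958.4 → σ = 290 MPa, n = 3.30
  tungsten: E = 407.8, α = 4.55, σ_y = 617.8 → σ = 202 MPa, n = 3.05
Smallest n: tungsten with n = 3.05.

tungsten, n = 3.05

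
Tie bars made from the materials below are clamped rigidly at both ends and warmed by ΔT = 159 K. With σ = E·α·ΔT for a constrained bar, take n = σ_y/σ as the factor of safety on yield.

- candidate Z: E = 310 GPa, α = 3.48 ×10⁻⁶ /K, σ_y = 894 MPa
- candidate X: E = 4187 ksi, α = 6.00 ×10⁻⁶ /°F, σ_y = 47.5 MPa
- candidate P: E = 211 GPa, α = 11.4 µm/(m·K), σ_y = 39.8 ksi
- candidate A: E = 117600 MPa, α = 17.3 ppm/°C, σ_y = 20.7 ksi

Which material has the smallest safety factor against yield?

With everything in SI (GPa, ×10⁻⁶/K, MPa):
  candidate Z: E = 310.0, α = 3.48, σ_y = 894.0 → σ = 172 MPa, n = 5.21
  candidate X: E = 28.87, α = 10.8, σ_y = 47.50 → σ = 49.6 MPa, n = 0.958
  candidate P: E = 211.0, α = 11.4, σ_y = 274.4 → σ = 382 MPa, n = 0.717
  candidate A: E = 117.6, α = 17.3, σ_y = 142.7 → σ = 323 MPa, n = 0.441
The minimum is candidate A at n = 0.441.

candidate A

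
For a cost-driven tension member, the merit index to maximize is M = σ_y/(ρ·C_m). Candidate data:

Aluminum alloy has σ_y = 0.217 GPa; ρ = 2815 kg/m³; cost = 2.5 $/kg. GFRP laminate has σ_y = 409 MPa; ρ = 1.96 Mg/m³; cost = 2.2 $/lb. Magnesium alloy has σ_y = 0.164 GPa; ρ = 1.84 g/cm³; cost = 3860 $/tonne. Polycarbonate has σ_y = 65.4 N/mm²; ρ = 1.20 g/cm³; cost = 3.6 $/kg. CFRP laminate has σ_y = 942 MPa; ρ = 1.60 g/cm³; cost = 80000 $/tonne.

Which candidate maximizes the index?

GFRP laminate

In SI units:
  aluminum alloy: σ_y = 217.0 MPa, ρ = 2815 kg/m³, cost = 2.500 $/kg
  GFRP laminate: σ_y = 409.0 MPa, ρ = 1960 kg/m³, cost = 4.850 $/kg
  magnesium alloy: σ_y = 164.0 MPa, ρ = 1840 kg/m³, cost = 3.860 $/kg
  polycarbonate: σ_y = 65.40 MPa, ρ = 1200 kg/m³, cost = 3.600 $/kg
  CFRP laminate: σ_y = 942.0 MPa, ρ = 1600 kg/m³, cost = 80.00 $/kg
  GFRP laminate: M = 43.0 kN·m per $
  aluminum alloy: M = 30.8 kN·m per $
  magnesium alloy: M = 23.1 kN·m per $
  polycarbonate: M = 15.1 kN·m per $
  CFRP laminate: M = 7.36 kN·m per $
Highest index: GFRP laminate.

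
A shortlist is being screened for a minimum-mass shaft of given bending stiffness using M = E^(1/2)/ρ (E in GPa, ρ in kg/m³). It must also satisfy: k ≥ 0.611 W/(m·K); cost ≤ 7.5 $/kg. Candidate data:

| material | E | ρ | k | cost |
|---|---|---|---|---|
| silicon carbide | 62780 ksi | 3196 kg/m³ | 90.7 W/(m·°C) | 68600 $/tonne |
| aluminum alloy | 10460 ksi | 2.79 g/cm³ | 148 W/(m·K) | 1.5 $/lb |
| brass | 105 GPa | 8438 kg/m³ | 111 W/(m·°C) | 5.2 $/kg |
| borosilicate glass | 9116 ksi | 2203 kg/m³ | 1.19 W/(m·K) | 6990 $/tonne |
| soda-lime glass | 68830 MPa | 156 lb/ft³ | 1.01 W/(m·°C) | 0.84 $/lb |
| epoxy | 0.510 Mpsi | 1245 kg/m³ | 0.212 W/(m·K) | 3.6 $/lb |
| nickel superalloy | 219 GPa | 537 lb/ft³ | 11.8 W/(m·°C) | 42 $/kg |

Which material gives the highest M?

Screen on constraints: k ≥ 0.611 W/(m·K); cost ≤ 7.5 $/kg. Survivors: aluminum alloy, brass, borosilicate glass, soda-lime glass.
In SI units:
  aluminum alloy: E = 72.12 GPa, ρ = 2790 kg/m³
  brass: E = 105.0 GPa, ρ = 8438 kg/m³
  borosilicate glass: E = 62.85 GPa, ρ = 2203 kg/m³
  soda-lime glass: E = 68.83 GPa, ρ = 2499 kg/m³
  borosilicate glass: M = 3.60×10⁻³
  soda-lime glass: M = 3.32×10⁻³
  aluminum alloy: M = 3.04×10⁻³
  brass: M = 1.21×10⁻³
Borosilicate glass has the largest M.

borosilicate glass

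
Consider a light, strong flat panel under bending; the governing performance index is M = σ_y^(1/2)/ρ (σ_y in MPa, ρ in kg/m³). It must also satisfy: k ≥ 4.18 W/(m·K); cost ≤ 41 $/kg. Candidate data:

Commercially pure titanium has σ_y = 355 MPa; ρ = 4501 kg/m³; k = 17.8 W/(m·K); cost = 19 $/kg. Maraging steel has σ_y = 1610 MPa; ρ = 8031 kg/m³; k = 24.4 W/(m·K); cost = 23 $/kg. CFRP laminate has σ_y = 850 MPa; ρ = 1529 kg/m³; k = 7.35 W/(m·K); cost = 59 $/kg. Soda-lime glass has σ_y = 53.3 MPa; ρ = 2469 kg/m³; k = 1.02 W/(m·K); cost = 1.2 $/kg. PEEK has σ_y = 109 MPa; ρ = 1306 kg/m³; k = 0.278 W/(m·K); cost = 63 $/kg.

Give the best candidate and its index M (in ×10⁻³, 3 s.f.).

maraging steel, M = 5.00×10⁻³

Screen on constraints: k ≥ 4.18 W/(m·K); cost ≤ 41 $/kg. Survivors: commercially pure titanium, maraging steel.
Evaluate M for each candidate:
  maraging steel: M = 5.00×10⁻³
  commercially pure titanium: M = 4.19×10⁻³
The maximum is for maraging steel.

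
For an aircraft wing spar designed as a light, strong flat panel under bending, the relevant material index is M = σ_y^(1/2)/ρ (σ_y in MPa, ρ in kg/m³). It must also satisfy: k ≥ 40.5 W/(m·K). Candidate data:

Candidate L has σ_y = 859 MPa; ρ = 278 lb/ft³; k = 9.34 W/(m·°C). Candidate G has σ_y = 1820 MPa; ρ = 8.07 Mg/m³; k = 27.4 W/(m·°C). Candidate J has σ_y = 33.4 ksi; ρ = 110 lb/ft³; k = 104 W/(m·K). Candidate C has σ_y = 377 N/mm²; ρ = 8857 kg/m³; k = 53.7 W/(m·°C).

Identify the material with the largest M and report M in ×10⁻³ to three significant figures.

candidate J, M = 8.61×10⁻³

Screen on constraints: k ≥ 40.5 W/(m·K). Survivors: candidate J, candidate C.
Normalizing units and computing the index:
  candidate J: σ_y = 230.3 MPa, ρ = 1762 kg/m³
  candidate C: σ_y = 377.0 MPa, ρ = 8857 kg/m³
  candidate J: M = 8.61×10⁻³
  candidate C: M = 2.19×10⁻³
Candidate J ranks first.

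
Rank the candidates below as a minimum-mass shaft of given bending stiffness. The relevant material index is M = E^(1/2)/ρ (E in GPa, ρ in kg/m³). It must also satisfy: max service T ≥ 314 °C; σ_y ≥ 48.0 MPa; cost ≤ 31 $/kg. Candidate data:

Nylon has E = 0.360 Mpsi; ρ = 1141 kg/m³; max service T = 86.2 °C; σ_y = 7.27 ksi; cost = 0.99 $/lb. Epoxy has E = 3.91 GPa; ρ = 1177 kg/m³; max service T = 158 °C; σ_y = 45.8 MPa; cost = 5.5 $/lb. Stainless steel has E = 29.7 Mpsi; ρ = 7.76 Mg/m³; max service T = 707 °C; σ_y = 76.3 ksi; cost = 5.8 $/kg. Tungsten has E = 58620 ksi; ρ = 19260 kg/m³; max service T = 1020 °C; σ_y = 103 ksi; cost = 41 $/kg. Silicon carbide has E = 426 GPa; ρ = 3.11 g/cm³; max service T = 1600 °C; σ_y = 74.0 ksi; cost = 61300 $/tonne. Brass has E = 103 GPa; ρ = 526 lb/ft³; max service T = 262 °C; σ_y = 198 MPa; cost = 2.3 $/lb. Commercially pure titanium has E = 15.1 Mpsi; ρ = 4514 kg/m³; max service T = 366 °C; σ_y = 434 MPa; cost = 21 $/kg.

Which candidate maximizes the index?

commercially pure titanium

Screen on constraints: max service T ≥ 314 °C; σ_y ≥ 48.0 MPa; cost ≤ 31 $/kg. Survivors: stainless steel, commercially pure titanium.
Convert each candidate to consistent units, then evaluate M:
  stainless steel: E = 204.8 GPa, ρ = 7760 kg/m³
  commercially pure titanium: E = 104.1 GPa, ρ = 4514 kg/m³
  commercially pure titanium: M = 2.26×10⁻³
  stainless steel: M = 1.84×10⁻³
Highest index: commercially pure titanium.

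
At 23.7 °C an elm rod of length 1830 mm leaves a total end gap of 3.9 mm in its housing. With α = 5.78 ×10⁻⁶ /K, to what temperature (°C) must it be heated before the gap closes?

392 °C

α·L₀·ΔT = 3.9 mm ⇒ ΔT = 3.9 / (5.78×10⁻⁶ × 1830.0) = 368.7 K.
T = 23.7 + 368.7 = 392.4 °C.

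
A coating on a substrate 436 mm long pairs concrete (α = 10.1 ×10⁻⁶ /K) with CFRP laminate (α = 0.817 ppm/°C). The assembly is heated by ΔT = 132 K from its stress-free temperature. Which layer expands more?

concrete

α(concrete) = 10.1×10⁻⁶/K vs α(CFRP laminate) = 0.817×10⁻⁶/K.
Higher α expands more for the same ΔT: concrete.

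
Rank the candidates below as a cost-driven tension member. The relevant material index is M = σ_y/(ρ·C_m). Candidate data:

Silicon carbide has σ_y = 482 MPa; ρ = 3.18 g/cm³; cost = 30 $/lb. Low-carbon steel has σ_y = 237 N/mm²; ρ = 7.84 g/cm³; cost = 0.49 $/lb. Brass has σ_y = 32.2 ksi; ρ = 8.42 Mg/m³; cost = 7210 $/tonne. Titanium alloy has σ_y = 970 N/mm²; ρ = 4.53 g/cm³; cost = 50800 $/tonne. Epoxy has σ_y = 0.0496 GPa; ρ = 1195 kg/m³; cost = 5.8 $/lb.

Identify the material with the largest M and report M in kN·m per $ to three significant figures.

low-carbon steel, M = 28.0 kN·m per $

Putting every candidate on a common basis:
  silicon carbide: σ_y = 482.0 MPa, ρ = 3180 kg/m³, cost = 66.14 $/kg
  low-carbon steel: σ_y = 237.0 MPa, ρ = 7840 kg/m³, cost = 1.080 $/kg
  brass: σ_y = 222.0 MPa, ρ = 8420 kg/m³, cost = 7.210 $/kg
  titanium alloy: σ_y = 970.0 MPa, ρ = 4530 kg/m³, cost = 50.80 $/kg
  epoxy: σ_y = 49.60 MPa, ρ = 1195 kg/m³, cost = 12.79 $/kg
  low-carbon steel: M = 28.0 kN·m per $
  titanium alloy: M = 4.22 kN·m per $
  brass: M = 3.66 kN·m per $
  epoxy: M = 3.25 kN·m per $
  silicon carbide: M = 2.29 kN·m per $
Low-carbon steel ranks first.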